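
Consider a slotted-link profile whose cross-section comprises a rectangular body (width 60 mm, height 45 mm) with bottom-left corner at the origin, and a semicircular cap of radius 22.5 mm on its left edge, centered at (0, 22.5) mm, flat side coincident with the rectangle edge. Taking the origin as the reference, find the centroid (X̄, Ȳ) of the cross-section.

rectangular body: A = 60 × 45 = 2700.00, centroid at (30.00, 22.50).
semicircular end: A = ½π·22.5² = 795.22, centroid at (-9.55, 22.50).
ΣA = 3495.22 mm²
ΣAX̄ = (2700.00)(30.00) + (795.22)(-9.55) = 73406.25 mm³
ΣAȲ = (2700.00)(22.50) + (795.22)(22.50) = 78642.35 mm³
X̄ = 73406.25 / 3495.22 = 21.00 mm
Ȳ = 78642.35 / 3495.22 = 22.50 mm

X̄ = 21.00 mm, Ȳ = 22.50 mm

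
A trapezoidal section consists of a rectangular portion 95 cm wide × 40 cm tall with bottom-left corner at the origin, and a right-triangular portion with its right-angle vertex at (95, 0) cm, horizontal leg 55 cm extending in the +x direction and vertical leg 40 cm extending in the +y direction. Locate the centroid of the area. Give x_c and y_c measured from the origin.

x_c = 62.28 cm, y_c = 18.50 cm

Part | A | x̄ᵢ | ȳᵢ | A·x̄ᵢ | A·ȳᵢ
rectangular portion | 3800.00 | 47.50 | 20.00 | 180500.00 | 76000.00
triangular portion | 1100.00 | 113.33 | 13.33 | 124666.67 | 14666.67
Σ | 4900.00 |  |  | 305166.67 | 90666.67
x_c = 305166.67 / 4900.00 = 62.28 cm
y_c = 90666.67 / 4900.00 = 18.50 cm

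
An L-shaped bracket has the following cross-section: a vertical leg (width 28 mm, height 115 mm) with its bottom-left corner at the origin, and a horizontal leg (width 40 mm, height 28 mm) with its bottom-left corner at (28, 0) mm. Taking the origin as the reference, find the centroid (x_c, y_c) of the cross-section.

x_c = 22.77 mm, y_c = 46.27 mm

vertical leg: A = 28 × 115 = 3220.00, centroid at (14.00, 57.50).
horizontal leg: A = 40 × 28 = 1120.00, centroid at (48.00, 14.00).
ΣA = 4340.00 mm², ΣAx_c = 98840.00 mm³, ΣAy_c = 200830.00 mm³.
x_c = 98840.00/4340.00 = 22.77 mm; y_c = 200830.00/4340.00 = 46.27 mm.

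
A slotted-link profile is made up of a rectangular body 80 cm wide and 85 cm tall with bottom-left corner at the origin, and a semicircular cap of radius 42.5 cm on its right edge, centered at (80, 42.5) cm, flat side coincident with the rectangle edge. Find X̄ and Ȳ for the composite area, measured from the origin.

rectangular body: A = 80 × 85 = 6800.00, centroid at (40.00, 42.50).
semicircular end: A = ½π·42.5² = 2837.25, centroid at (98.04, 42.50).
ΣA = 9637.25 cm²
ΣAX̄ = (6800.00)(40.00) + (2837.25)(98.04) = 550157.15 cm³
ΣAȲ = (6800.00)(42.50) + (2837.25)(42.50) = 409583.16 cm³
X̄ = 550157.15 / 9637.25 = 57.09 cm
Ȳ = 409583.16 / 9637.25 = 42.50 cm

X̄ = 57.09 cm, Ȳ = 42.50 cm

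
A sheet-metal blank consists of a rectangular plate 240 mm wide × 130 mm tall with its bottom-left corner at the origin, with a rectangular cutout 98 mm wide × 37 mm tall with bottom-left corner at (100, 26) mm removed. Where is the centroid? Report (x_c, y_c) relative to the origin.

x_c = 116.19 mm, y_c = 67.70 mm

Part | A | x̄ᵢ | ȳᵢ | A·x̄ᵢ | A·ȳᵢ
plate | 31200.00 | 120.00 | 65.00 | 3744000.00 | 2028000.00
hole | -3626.00 | 149.00 | 44.50 | -540274.00 | -161357.00
Σ | 27574.00 |  |  | 3203726.00 | 1866643.00
x_c = 3203726.00 / 27574.00 = 116.19 mm
y_c = 1866643.00 / 27574.00 = 67.70 mm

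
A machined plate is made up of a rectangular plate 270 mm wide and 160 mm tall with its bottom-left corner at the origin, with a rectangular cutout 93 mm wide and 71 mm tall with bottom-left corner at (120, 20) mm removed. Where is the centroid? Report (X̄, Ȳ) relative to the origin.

Part | A | x̄ᵢ | ȳᵢ | A·x̄ᵢ | A·ȳᵢ
plate | 43200.00 | 135.00 | 80.00 | 5832000.00 | 3456000.00
hole | -6603.00 | 166.50 | 55.50 | -1099399.50 | -366466.50
Σ | 36597.00 |  |  | 4732600.50 | 3089533.50
X̄ = 4732600.50 / 36597.00 = 129.32 mm
Ȳ = 3089533.50 / 36597.00 = 84.42 mm

X̄ = 129.32 mm, Ȳ = 84.42 mm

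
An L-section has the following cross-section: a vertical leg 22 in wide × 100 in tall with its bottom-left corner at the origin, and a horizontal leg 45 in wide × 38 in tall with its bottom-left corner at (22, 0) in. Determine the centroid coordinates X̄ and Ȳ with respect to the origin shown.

vertical leg: A = 22 × 100 = 2200.00, centroid at (11.00, 50.00).
horizontal leg: A = 45 × 38 = 1710.00, centroid at (44.50, 19.00).
ΣA = 3910.00 in², ΣAX̄ = 100295.00 in³, ΣAȲ = 142490.00 in³.
X̄ = 100295.00/3910.00 = 25.65 in; Ȳ = 142490.00/3910.00 = 36.44 in.

X̄ = 25.65 in, Ȳ = 36.44 in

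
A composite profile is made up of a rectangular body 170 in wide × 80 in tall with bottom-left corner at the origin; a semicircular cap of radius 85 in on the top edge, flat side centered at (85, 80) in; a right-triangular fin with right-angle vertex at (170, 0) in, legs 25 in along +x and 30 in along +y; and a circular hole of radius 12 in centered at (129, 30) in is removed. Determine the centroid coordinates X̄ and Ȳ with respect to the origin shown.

X̄ = 85.61 in, Ȳ = 74.44 in

rectangular body: A = 170 × 80 = 13600.00, centroid at (85.00, 40.00).
semicircular top: A = ½π·85² = 11349.00, centroid at (85.00, 116.08).
triangular fin: A = ½·25·30 = 375.00, centroid at (178.33, 10.00).
hole: A = −π·12² = -452.39, centroid at (129.00, 30.00).
ΣA = 24871.61 in², ΣAX̄ = 2129182.07 in³, ΣAȲ = 1851515.26 in³.
X̄ = 2129182.07/24871.61 = 85.61 in; Ȳ = 1851515.26/24871.61 = 74.44 in.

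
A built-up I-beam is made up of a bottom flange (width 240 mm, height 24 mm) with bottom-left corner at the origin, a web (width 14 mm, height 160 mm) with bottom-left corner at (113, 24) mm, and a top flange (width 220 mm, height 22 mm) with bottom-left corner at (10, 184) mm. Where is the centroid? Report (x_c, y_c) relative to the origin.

bottom flange: A = 240 × 24 = 5760.00, centroid at (120.00, 12.00).
web: A = 14 × 160 = 2240.00, centroid at (120.00, 104.00).
top flange: A = 220 × 22 = 4840.00, centroid at (120.00, 195.00).
ΣA = 12840.00 mm²
ΣAx_c = (5760.00)(120.00) + (2240.00)(120.00) + (4840.00)(120.00) = 1540800.00 mm³
ΣAy_c = (5760.00)(12.00) + (2240.00)(104.00) + (4840.00)(195.00) = 1245880.00 mm³
x_c = 1540800.00 / 12840.00 = 120.00 mm
y_c = 1245880.00 / 12840.00 = 97.03 mm

x_c = 120.00 mm, y_c = 97.03 mm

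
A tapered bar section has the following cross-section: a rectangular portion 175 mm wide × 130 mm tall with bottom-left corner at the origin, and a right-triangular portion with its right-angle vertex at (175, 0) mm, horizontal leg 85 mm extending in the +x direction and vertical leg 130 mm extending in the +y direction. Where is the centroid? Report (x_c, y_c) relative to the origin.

Part | A | x̄ᵢ | ȳᵢ | A·x̄ᵢ | A·ȳᵢ
rectangular portion | 22750.00 | 87.50 | 65.00 | 1990625.00 | 1478750.00
triangular portion | 5525.00 | 203.33 | 43.33 | 1123416.67 | 239416.67
Σ | 28275.00 |  |  | 3114041.67 | 1718166.67
x_c = 3114041.67 / 28275.00 = 110.13 mm
y_c = 1718166.67 / 28275.00 = 60.77 mm

x_c = 110.13 mm, y_c = 60.77 mm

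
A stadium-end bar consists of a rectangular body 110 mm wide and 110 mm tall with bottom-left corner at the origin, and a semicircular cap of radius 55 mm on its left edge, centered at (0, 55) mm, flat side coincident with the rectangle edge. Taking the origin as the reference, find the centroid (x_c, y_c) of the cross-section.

x_c = 32.91 mm, y_c = 55.00 mm

Part | A | x̄ᵢ | ȳᵢ | A·x̄ᵢ | A·ȳᵢ
rectangular body | 12100.00 | 55.00 | 55.00 | 665500.00 | 665500.00
semicircular end | 4751.66 | -23.34 | 55.00 | -110916.67 | 261341.24
Σ | 16851.66 |  |  | 554583.33 | 926841.24
x_c = 554583.33 / 16851.66 = 32.91 mm
y_c = 926841.24 / 16851.66 = 55.00 mm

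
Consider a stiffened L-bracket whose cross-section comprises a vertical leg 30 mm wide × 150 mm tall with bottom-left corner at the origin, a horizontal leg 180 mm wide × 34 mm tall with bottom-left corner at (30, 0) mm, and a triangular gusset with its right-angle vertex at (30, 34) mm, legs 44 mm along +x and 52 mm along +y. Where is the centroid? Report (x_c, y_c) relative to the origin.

vertical leg: A = 30 × 150 = 4500.00, centroid at (15.00, 75.00).
horizontal leg: A = 180 × 34 = 6120.00, centroid at (120.00, 17.00).
gusset: A = ½·44·52 = 1144.00, centroid at (44.67, 51.33).
ΣA = 11764.00 mm²
ΣAx_c = (4500.00)(15.00) + (6120.00)(120.00) + (1144.00)(44.67) = 852998.67 mm³
ΣAy_c = (4500.00)(75.00) + (6120.00)(17.00) + (1144.00)(51.33) = 500265.33 mm³
x_c = 852998.67 / 11764.00 = 72.51 mm
y_c = 500265.33 / 11764.00 = 42.53 mm

x_c = 72.51 mm, y_c = 42.53 mm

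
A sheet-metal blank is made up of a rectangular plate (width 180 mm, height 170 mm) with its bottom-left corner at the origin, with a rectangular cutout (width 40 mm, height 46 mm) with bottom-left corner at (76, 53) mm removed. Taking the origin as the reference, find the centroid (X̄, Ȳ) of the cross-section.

X̄ = 89.62 mm, Ȳ = 85.58 mm

plate: A = 180 × 170 = 30600.00, centroid at (90.00, 85.00).
hole: A = −(40 × 46) = -1840.00, centroid at (96.00, 76.00).
ΣA = 28760.00 mm², ΣAX̄ = 2577360.00 mm³, ΣAȲ = 2461160.00 mm³.
X̄ = 2577360.00/28760.00 = 89.62 mm; Ȳ = 2461160.00/28760.00 = 85.58 mm.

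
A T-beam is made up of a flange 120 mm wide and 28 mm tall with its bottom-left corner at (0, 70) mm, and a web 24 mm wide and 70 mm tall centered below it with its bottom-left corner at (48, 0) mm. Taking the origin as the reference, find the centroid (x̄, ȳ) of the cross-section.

web: A = 24 × 70 = 1680.00, centroid at (60.00, 35.00).
flange: A = 120 × 28 = 3360.00, centroid at (60.00, 84.00).
ΣA = 5040.00 mm²
ΣAx̄ = (1680.00)(60.00) + (3360.00)(60.00) = 302400.00 mm³
ΣAȳ = (1680.00)(35.00) + (3360.00)(84.00) = 341040.00 mm³
x̄ = 302400.00 / 5040.00 = 60.00 mm
ȳ = 341040.00 / 5040.00 = 67.67 mm

x̄ = 60.00 mm, ȳ = 67.67 mm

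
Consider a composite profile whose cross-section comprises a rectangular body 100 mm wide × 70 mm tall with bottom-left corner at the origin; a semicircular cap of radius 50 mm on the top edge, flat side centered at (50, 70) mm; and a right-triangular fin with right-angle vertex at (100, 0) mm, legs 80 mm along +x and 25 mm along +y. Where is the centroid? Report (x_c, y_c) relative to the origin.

x_c = 56.43 mm, y_c = 51.27 mm

rectangular body: A = 100 × 70 = 7000.00, centroid at (50.00, 35.00).
semicircular top: A = ½π·50² = 3926.99, centroid at (50.00, 91.22).
triangular fin: A = ½·80·25 = 1000.00, centroid at (126.67, 8.33).
ΣA = 11926.99 mm², ΣAx_c = 673016.21 mm³, ΣAy_c = 611556.02 mm³.
x_c = 673016.21/11926.99 = 56.43 mm; y_c = 611556.02/11926.99 = 51.27 mm.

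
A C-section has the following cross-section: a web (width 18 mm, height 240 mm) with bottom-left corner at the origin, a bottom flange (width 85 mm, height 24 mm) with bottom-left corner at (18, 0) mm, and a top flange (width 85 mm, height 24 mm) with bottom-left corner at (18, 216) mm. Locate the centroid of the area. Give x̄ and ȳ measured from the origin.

web: A = 18 × 240 = 4320.00, centroid at (9.00, 120.00).
bottom flange: A = 85 × 24 = 2040.00, centroid at (60.50, 12.00).
top flange: A = 85 × 24 = 2040.00, centroid at (60.50, 228.00).
ΣA = 8400.00 mm²
ΣAx̄ = (4320.00)(9.00) + (2040.00)(60.50) + (2040.00)(60.50) = 285720.00 mm³
ΣAȳ = (4320.00)(120.00) + (2040.00)(12.00) + (2040.00)(228.00) = 1008000.00 mm³
x̄ = 285720.00 / 8400.00 = 34.01 mm
ȳ = 1008000.00 / 8400.00 = 120.00 mm

x̄ = 34.01 mm, ȳ = 120.00 mm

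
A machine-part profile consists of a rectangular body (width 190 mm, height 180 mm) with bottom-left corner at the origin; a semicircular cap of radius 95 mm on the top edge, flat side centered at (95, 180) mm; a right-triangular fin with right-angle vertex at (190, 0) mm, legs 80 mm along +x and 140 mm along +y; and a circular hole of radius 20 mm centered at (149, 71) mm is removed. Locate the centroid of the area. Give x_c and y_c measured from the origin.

x_c = 106.64 mm, y_c = 120.89 mm

Part | A | x̄ᵢ | ȳᵢ | A·x̄ᵢ | A·ȳᵢ
rectangular body | 34200.00 | 95.00 | 90.00 | 3249000.00 | 3078000.00
semicircular top | 14176.44 | 95.00 | 220.32 | 1346761.50 | 3123341.97
triangular fin | 5600.00 | 216.67 | 46.67 | 1213333.33 | 261333.33
hole | -1256.64 | 149.00 | 71.00 | -187238.92 | -89221.23
Σ | 52719.80 |  |  | 5621855.91 | 6373454.07
x_c = 5621855.91 / 52719.80 = 106.64 mm
y_c = 6373454.07 / 52719.80 = 120.89 mm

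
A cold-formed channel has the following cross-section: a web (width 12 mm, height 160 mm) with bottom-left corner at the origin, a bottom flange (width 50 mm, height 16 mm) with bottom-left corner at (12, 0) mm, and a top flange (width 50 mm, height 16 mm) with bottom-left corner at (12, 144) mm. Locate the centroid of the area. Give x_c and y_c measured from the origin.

x_c = 20.09 mm, y_c = 80.00 mm

web: A = 12 × 160 = 1920.00, centroid at (6.00, 80.00).
bottom flange: A = 50 × 16 = 800.00, centroid at (37.00, 8.00).
top flange: A = 50 × 16 = 800.00, centroid at (37.00, 152.00).
ΣA = 3520.00 mm², ΣAx_c = 70720.00 mm³, ΣAy_c = 281600.00 mm³.
x_c = 70720.00/3520.00 = 20.09 mm; y_c = 281600.00/3520.00 = 80.00 mm.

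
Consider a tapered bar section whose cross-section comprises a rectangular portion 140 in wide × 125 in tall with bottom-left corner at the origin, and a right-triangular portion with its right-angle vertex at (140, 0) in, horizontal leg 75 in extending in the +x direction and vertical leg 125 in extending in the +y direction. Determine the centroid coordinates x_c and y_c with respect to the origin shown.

x_c = 90.07 in, y_c = 58.10 in

rectangular portion: A = 140 × 125 = 17500.00, centroid at (70.00, 62.50).
triangular portion: A = ½·75·125 = 4687.50, centroid at (165.00, 41.67).
ΣA = 22187.50 in², ΣAx_c = 1998437.50 in³, ΣAy_c = 1289062.50 in³.
x_c = 1998437.50/22187.50 = 90.07 in; y_c = 1289062.50/22187.50 = 58.10 in.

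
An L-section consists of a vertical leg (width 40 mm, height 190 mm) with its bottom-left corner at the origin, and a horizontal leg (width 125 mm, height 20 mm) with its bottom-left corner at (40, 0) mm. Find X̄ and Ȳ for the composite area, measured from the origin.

X̄ = 40.42 mm, Ȳ = 73.96 mm

Part | A | x̄ᵢ | ȳᵢ | A·x̄ᵢ | A·ȳᵢ
vertical leg | 7600.00 | 20.00 | 95.00 | 152000.00 | 722000.00
horizontal leg | 2500.00 | 102.50 | 10.00 | 256250.00 | 25000.00
Σ | 10100.00 |  |  | 408250.00 | 747000.00
X̄ = 408250.00 / 10100.00 = 40.42 mm
Ȳ = 747000.00 / 10100.00 = 73.96 mm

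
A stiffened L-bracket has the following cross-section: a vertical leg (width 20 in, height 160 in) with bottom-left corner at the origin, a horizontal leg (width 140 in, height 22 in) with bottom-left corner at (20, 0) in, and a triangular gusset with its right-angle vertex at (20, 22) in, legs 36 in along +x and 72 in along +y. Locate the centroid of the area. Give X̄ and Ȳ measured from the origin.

X̄ = 46.29 in, Ȳ = 46.13 in

vertical leg: A = 20 × 160 = 3200.00, centroid at (10.00, 80.00).
horizontal leg: A = 140 × 22 = 3080.00, centroid at (90.00, 11.00).
gusset: A = ½·36·72 = 1296.00, centroid at (32.00, 46.00).
ΣA = 7576.00 in², ΣAX̄ = 350672.00 in³, ΣAȲ = 349496.00 in³.
X̄ = 350672.00/7576.00 = 46.29 in; Ȳ = 349496.00/7576.00 = 46.13 in.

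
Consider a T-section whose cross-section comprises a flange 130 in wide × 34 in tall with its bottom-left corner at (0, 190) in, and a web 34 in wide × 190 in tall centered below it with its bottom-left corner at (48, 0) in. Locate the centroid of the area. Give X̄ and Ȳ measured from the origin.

Part | A | x̄ᵢ | ȳᵢ | A·x̄ᵢ | A·ȳᵢ
web | 6460.00 | 65.00 | 95.00 | 419900.00 | 613700.00
flange | 4420.00 | 65.00 | 207.00 | 287300.00 | 914940.00
Σ | 10880.00 |  |  | 707200.00 | 1528640.00
X̄ = 707200.00 / 10880.00 = 65.00 in
Ȳ = 1528640.00 / 10880.00 = 140.50 in

X̄ = 65.00 in, Ȳ = 140.50 in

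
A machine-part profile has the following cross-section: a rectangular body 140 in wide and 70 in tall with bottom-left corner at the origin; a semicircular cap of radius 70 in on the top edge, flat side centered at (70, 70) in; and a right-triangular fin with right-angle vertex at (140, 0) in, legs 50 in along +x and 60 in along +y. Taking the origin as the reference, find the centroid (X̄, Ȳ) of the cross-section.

X̄ = 76.84 in, Ȳ = 60.03 in

rectangular body: A = 140 × 70 = 9800.00, centroid at (70.00, 35.00).
semicircular top: A = ½π·70² = 7696.90, centroid at (70.00, 99.71).
triangular fin: A = ½·50·60 = 1500.00, centroid at (156.67, 20.00).
ΣA = 18996.90 in², ΣAX̄ = 1459783.14 in³, ΣAȲ = 1140449.81 in³.
X̄ = 1459783.14/18996.90 = 76.84 in; Ȳ = 1140449.81/18996.90 = 60.03 in.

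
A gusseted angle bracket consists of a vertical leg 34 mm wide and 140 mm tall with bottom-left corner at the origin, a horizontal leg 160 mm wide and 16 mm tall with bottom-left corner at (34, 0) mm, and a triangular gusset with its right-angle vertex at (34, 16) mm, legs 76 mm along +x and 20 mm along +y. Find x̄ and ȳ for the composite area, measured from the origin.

x̄ = 51.71 mm, ȳ = 45.90 mm

vertical leg: A = 34 × 140 = 4760.00, centroid at (17.00, 70.00).
horizontal leg: A = 160 × 16 = 2560.00, centroid at (114.00, 8.00).
gusset: A = ½·76·20 = 760.00, centroid at (59.33, 22.67).
ΣA = 8080.00 mm²
ΣAx̄ = (4760.00)(17.00) + (2560.00)(114.00) + (760.00)(59.33) = 417853.33 mm³
ΣAȳ = (4760.00)(70.00) + (2560.00)(8.00) + (760.00)(22.67) = 370906.67 mm³
x̄ = 417853.33 / 8080.00 = 51.71 mm
ȳ = 370906.67 / 8080.00 = 45.90 mm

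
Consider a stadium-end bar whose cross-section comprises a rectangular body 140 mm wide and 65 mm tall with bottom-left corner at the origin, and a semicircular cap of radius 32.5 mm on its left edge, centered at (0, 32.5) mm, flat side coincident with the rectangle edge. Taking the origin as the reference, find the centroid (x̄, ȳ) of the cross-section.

Part | A | x̄ᵢ | ȳᵢ | A·x̄ᵢ | A·ȳᵢ
rectangular body | 9100.00 | 70.00 | 32.50 | 637000.00 | 295750.00
semicircular end | 1659.15 | -13.79 | 32.50 | -22885.42 | 53922.49
Σ | 10759.15 |  |  | 614114.58 | 349672.49
x̄ = 614114.58 / 10759.15 = 57.08 mm
ȳ = 349672.49 / 10759.15 = 32.50 mm

x̄ = 57.08 mm, ȳ = 32.50 mm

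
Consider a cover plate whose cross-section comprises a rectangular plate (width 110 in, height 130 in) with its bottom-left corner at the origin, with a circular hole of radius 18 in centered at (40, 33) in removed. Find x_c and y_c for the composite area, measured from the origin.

plate: A = 110 × 130 = 14300.00, centroid at (55.00, 65.00).
hole: A = −π·18² = -1017.88, centroid at (40.00, 33.00).
ΣA = 13282.12 in², ΣAx_c = 745784.96 in³, ΣAy_c = 895910.09 in³.
x_c = 745784.96/13282.12 = 56.15 in; y_c = 895910.09/13282.12 = 67.45 in.

x_c = 56.15 in, y_c = 67.45 in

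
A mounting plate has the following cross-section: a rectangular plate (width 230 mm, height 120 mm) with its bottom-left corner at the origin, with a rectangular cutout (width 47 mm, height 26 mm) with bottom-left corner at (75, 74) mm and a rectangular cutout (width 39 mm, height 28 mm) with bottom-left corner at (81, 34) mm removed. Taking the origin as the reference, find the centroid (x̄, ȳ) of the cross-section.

Part | A | x̄ᵢ | ȳᵢ | A·x̄ᵢ | A·ȳᵢ
plate | 27600.00 | 115.00 | 60.00 | 3174000.00 | 1656000.00
hole 1 | -1222.00 | 98.50 | 87.00 | -120367.00 | -106314.00
hole 2 | -1092.00 | 100.50 | 48.00 | -109746.00 | -52416.00
Σ | 25286.00 |  |  | 2943887.00 | 1497270.00
x̄ = 2943887.00 / 25286.00 = 116.42 mm
ȳ = 1497270.00 / 25286.00 = 59.21 mm

x̄ = 116.42 mm, ȳ = 59.21 mm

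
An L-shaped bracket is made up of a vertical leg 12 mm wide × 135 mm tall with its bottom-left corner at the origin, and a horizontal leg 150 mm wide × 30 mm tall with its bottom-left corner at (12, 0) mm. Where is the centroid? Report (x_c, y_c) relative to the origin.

Part | A | x̄ᵢ | ȳᵢ | A·x̄ᵢ | A·ȳᵢ
vertical leg | 1620.00 | 6.00 | 67.50 | 9720.00 | 109350.00
horizontal leg | 4500.00 | 87.00 | 15.00 | 391500.00 | 67500.00
Σ | 6120.00 |  |  | 401220.00 | 176850.00
x_c = 401220.00 / 6120.00 = 65.56 mm
y_c = 176850.00 / 6120.00 = 28.90 mm

x_c = 65.56 mm, y_c = 28.90 mm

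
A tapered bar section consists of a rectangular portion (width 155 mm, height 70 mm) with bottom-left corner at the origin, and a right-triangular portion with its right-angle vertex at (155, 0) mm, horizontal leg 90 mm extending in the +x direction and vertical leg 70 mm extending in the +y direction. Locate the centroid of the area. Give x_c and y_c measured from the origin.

x_c = 101.69 mm, y_c = 32.38 mm

rectangular portion: A = 155 × 70 = 10850.00, centroid at (77.50, 35.00).
triangular portion: A = ½·90·70 = 3150.00, centroid at (185.00, 23.33).
ΣA = 14000.00 mm², ΣAx_c = 1423625.00 mm³, ΣAy_c = 453250.00 mm³.
x_c = 1423625.00/14000.00 = 101.69 mm; y_c = 453250.00/14000.00 = 32.38 mm.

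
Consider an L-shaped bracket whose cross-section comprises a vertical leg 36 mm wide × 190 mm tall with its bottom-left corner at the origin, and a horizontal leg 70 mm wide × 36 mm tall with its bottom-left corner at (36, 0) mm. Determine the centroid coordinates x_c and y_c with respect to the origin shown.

x_c = 32.27 mm, y_c = 74.27 mm

Part | A | x̄ᵢ | ȳᵢ | A·x̄ᵢ | A·ȳᵢ
vertical leg | 6840.00 | 18.00 | 95.00 | 123120.00 | 649800.00
horizontal leg | 2520.00 | 71.00 | 18.00 | 178920.00 | 45360.00
Σ | 9360.00 |  |  | 302040.00 | 695160.00
x_c = 302040.00 / 9360.00 = 32.27 mm
y_c = 695160.00 / 9360.00 = 74.27 mm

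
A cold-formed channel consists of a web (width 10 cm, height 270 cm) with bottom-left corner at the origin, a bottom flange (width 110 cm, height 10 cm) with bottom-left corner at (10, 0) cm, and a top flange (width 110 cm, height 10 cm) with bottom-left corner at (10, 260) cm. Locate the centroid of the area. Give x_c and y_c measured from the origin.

Part | A | x̄ᵢ | ȳᵢ | A·x̄ᵢ | A·ȳᵢ
web | 2700.00 | 5.00 | 135.00 | 13500.00 | 364500.00
bottom flange | 1100.00 | 65.00 | 5.00 | 71500.00 | 5500.00
top flange | 1100.00 | 65.00 | 265.00 | 71500.00 | 291500.00
Σ | 4900.00 |  |  | 156500.00 | 661500.00
x_c = 156500.00 / 4900.00 = 31.94 cm
y_c = 661500.00 / 4900.00 = 135.00 cm

x_c = 31.94 cm, y_c = 135.00 cm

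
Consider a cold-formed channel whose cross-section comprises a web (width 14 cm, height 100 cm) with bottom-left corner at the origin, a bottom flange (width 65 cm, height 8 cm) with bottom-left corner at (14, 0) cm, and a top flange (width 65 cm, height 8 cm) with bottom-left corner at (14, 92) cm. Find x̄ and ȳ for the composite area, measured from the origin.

Part | A | x̄ᵢ | ȳᵢ | A·x̄ᵢ | A·ȳᵢ
web | 1400.00 | 7.00 | 50.00 | 9800.00 | 70000.00
bottom flange | 520.00 | 46.50 | 4.00 | 24180.00 | 2080.00
top flange | 520.00 | 46.50 | 96.00 | 24180.00 | 49920.00
Σ | 2440.00 |  |  | 58160.00 | 122000.00
x̄ = 58160.00 / 2440.00 = 23.84 cm
ȳ = 122000.00 / 2440.00 = 50.00 cm

x̄ = 23.84 cm, ȳ = 50.00 cm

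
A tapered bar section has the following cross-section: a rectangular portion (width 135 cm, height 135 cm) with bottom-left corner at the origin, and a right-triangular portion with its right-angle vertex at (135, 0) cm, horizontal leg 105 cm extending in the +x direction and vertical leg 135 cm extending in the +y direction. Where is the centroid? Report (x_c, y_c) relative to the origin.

rectangular portion: A = 135 × 135 = 18225.00, centroid at (67.50, 67.50).
triangular portion: A = ½·105·135 = 7087.50, centroid at (170.00, 45.00).
ΣA = 25312.50 cm²
ΣAx_c = (18225.00)(67.50) + (7087.50)(170.00) = 2435062.50 cm³
ΣAy_c = (18225.00)(67.50) + (7087.50)(45.00) = 1549125.00 cm³
x_c = 2435062.50 / 25312.50 = 96.20 cm
y_c = 1549125.00 / 25312.50 = 61.20 cm

x_c = 96.20 cm, y_c = 61.20 cm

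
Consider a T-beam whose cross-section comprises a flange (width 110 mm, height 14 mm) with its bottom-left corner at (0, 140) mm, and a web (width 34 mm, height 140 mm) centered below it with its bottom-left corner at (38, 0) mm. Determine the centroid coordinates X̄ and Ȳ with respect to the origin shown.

X̄ = 55.00 mm, Ȳ = 88.82 mm

web: A = 34 × 140 = 4760.00, centroid at (55.00, 70.00).
flange: A = 110 × 14 = 1540.00, centroid at (55.00, 147.00).
ΣA = 6300.00 mm², ΣAX̄ = 346500.00 mm³, ΣAȲ = 559580.00 mm³.
X̄ = 346500.00/6300.00 = 55.00 mm; Ȳ = 559580.00/6300.00 = 88.82 mm.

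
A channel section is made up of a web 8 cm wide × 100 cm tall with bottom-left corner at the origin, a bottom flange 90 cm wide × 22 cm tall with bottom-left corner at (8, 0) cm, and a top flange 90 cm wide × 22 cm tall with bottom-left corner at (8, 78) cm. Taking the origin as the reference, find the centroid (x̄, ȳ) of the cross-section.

web: A = 8 × 100 = 800.00, centroid at (4.00, 50.00).
bottom flange: A = 90 × 22 = 1980.00, centroid at (53.00, 11.00).
top flange: A = 90 × 22 = 1980.00, centroid at (53.00, 89.00).
ΣA = 4760.00 cm², ΣAx̄ = 213080.00 cm³, ΣAȳ = 238000.00 cm³.
x̄ = 213080.00/4760.00 = 44.76 cm; ȳ = 238000.00/4760.00 = 50.00 cm.

x̄ = 44.76 cm, ȳ = 50.00 cm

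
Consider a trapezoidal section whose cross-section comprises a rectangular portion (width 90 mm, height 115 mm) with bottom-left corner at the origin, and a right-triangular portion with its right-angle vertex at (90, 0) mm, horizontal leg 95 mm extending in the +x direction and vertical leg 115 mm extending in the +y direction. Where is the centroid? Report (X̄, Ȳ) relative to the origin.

X̄ = 71.48 mm, Ȳ = 50.88 mm

rectangular portion: A = 90 × 115 = 10350.00, centroid at (45.00, 57.50).
triangular portion: A = ½·95·115 = 5462.50, centroid at (121.67, 38.33).
ΣA = 15812.50 mm², ΣAX̄ = 1130354.17 mm³, ΣAȲ = 804520.83 mm³.
X̄ = 1130354.17/15812.50 = 71.48 mm; Ȳ = 804520.83/15812.50 = 50.88 mm.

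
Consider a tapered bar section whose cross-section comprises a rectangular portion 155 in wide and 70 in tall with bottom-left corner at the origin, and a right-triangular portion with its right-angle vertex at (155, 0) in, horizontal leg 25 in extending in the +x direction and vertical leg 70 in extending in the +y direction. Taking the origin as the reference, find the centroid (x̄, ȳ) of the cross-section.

x̄ = 83.91 in, ȳ = 34.13 in

rectangular portion: A = 155 × 70 = 10850.00, centroid at (77.50, 35.00).
triangular portion: A = ½·25·70 = 875.00, centroid at (163.33, 23.33).
ΣA = 11725.00 in², ΣAx̄ = 983791.67 in³, ΣAȳ = 400166.67 in³.
x̄ = 983791.67/11725.00 = 83.91 in; ȳ = 400166.67/11725.00 = 34.13 in.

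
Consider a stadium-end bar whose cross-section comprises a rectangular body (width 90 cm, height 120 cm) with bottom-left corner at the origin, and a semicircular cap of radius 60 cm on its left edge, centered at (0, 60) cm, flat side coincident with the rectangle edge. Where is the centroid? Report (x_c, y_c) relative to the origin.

rectangular body: A = 90 × 120 = 10800.00, centroid at (45.00, 60.00).
semicircular end: A = ½π·60² = 5654.87, centroid at (-25.46, 60.00).
ΣA = 16454.87 cm², ΣAx_c = 342000.00 cm³, ΣAy_c = 987292.01 cm³.
x_c = 342000.00/16454.87 = 20.78 cm; y_c = 987292.01/16454.87 = 60.00 cm.

x_c = 20.78 cm, y_c = 60.00 cm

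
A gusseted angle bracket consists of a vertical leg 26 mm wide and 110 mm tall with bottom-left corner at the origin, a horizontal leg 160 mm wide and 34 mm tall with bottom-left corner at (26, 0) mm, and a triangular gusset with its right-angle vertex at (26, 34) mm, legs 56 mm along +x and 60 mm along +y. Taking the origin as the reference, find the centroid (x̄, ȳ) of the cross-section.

Part | A | x̄ᵢ | ȳᵢ | A·x̄ᵢ | A·ȳᵢ
vertical leg | 2860.00 | 13.00 | 55.00 | 37180.00 | 157300.00
horizontal leg | 5440.00 | 106.00 | 17.00 | 576640.00 | 92480.00
gusset | 1680.00 | 44.67 | 54.00 | 75040.00 | 90720.00
Σ | 9980.00 |  |  | 688860.00 | 340500.00
x̄ = 688860.00 / 9980.00 = 69.02 mm
ȳ = 340500.00 / 9980.00 = 34.12 mm

x̄ = 69.02 mm, ȳ = 34.12 mm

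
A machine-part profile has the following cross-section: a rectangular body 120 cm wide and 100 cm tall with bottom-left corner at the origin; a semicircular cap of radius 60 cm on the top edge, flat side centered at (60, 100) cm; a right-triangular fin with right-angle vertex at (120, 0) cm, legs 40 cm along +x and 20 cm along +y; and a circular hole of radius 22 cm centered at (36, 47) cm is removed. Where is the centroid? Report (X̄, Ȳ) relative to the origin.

Part | A | x̄ᵢ | ȳᵢ | A·x̄ᵢ | A·ȳᵢ
rectangular body | 12000.00 | 60.00 | 50.00 | 720000.00 | 600000.00
semicircular top | 5654.87 | 60.00 | 125.46 | 339292.01 | 709486.68
triangular fin | 400.00 | 133.33 | 6.67 | 53333.33 | 2666.67
hole | -1520.53 | 36.00 | 47.00 | -54739.11 | -71464.95
Σ | 16534.34 |  |  | 1057886.23 | 1240688.39
X̄ = 1057886.23 / 16534.34 = 63.98 cm
Ȳ = 1240688.39 / 16534.34 = 75.04 cm

X̄ = 63.98 cm, Ȳ = 75.04 cm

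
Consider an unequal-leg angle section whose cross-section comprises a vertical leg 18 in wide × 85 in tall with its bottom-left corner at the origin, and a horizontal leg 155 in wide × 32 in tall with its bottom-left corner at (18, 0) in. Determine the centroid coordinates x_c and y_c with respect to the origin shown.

vertical leg: A = 18 × 85 = 1530.00, centroid at (9.00, 42.50).
horizontal leg: A = 155 × 32 = 4960.00, centroid at (95.50, 16.00).
ΣA = 6490.00 in²
ΣAx_c = (1530.00)(9.00) + (4960.00)(95.50) = 487450.00 in³
ΣAy_c = (1530.00)(42.50) + (4960.00)(16.00) = 144385.00 in³
x_c = 487450.00 / 6490.00 = 75.11 in
y_c = 144385.00 / 6490.00 = 22.25 in

x_c = 75.11 in, y_c = 22.25 in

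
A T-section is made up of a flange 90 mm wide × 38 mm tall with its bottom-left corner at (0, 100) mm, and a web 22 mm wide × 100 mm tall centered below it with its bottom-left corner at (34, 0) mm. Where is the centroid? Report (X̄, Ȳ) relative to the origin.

Part | A | x̄ᵢ | ȳᵢ | A·x̄ᵢ | A·ȳᵢ
web | 2200.00 | 45.00 | 50.00 | 99000.00 | 110000.00
flange | 3420.00 | 45.00 | 119.00 | 153900.00 | 406980.00
Σ | 5620.00 |  |  | 252900.00 | 516980.00
X̄ = 252900.00 / 5620.00 = 45.00 mm
Ȳ = 516980.00 / 5620.00 = 91.99 mm

X̄ = 45.00 mm, Ȳ = 91.99 mm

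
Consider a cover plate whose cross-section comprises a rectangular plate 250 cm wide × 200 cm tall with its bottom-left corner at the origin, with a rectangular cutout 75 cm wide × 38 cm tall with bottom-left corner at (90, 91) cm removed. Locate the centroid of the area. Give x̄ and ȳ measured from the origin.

plate: A = 250 × 200 = 50000.00, centroid at (125.00, 100.00).
hole: A = −(75 × 38) = -2850.00, centroid at (127.50, 110.00).
ΣA = 47150.00 cm², ΣAx̄ = 5886625.00 cm³, ΣAȳ = 4686500.00 cm³.
x̄ = 5886625.00/47150.00 = 124.85 cm; ȳ = 4686500.00/47150.00 = 99.40 cm.

x̄ = 124.85 cm, ȳ = 99.40 cm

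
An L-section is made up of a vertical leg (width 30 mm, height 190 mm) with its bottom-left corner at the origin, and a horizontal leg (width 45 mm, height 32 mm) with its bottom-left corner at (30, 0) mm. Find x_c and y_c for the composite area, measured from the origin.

vertical leg: A = 30 × 190 = 5700.00, centroid at (15.00, 95.00).
horizontal leg: A = 45 × 32 = 1440.00, centroid at (52.50, 16.00).
ΣA = 7140.00 mm²
ΣAx_c = (5700.00)(15.00) + (1440.00)(52.50) = 161100.00 mm³
ΣAy_c = (5700.00)(95.00) + (1440.00)(16.00) = 564540.00 mm³
x_c = 161100.00 / 7140.00 = 22.56 mm
y_c = 564540.00 / 7140.00 = 79.07 mm

x_c = 22.56 mm, y_c = 79.07 mm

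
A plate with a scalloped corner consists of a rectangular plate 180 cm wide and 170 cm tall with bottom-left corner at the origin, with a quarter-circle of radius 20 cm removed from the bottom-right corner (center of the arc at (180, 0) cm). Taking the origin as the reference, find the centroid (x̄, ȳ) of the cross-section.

x̄ = 89.15 cm, ȳ = 85.79 cm

plate: A = 180 × 170 = 30600.00, centroid at (90.00, 85.00).
removed quarter-circle: A = −¼π·20² = -314.16, centroid at (171.51, 8.49).
ΣA = 30285.84 cm², ΣAx̄ = 2700118.00 cm³, ΣAȳ = 2598333.33 cm³.
x̄ = 2700118.00/30285.84 = 89.15 cm; ȳ = 2598333.33/30285.84 = 85.79 cm.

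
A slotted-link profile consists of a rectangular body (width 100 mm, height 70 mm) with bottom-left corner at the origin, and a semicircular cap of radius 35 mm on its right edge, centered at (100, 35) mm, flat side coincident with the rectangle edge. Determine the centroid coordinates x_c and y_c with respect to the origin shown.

x_c = 63.98 mm, y_c = 35.00 mm

Part | A | x̄ᵢ | ȳᵢ | A·x̄ᵢ | A·ȳᵢ
rectangular body | 7000.00 | 50.00 | 35.00 | 350000.00 | 245000.00
semicircular end | 1924.23 | 114.85 | 35.00 | 221005.88 | 67347.89
Σ | 8924.23 |  |  | 571005.88 | 312347.89
x_c = 571005.88 / 8924.23 = 63.98 mm
y_c = 312347.89 / 8924.23 = 35.00 mm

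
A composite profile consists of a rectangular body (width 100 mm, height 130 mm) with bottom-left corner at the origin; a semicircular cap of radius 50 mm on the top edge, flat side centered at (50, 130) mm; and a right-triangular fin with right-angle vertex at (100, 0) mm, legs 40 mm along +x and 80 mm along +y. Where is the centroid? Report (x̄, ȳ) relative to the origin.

Part | A | x̄ᵢ | ȳᵢ | A·x̄ᵢ | A·ȳᵢ
rectangular body | 13000.00 | 50.00 | 65.00 | 650000.00 | 845000.00
semicircular top | 3926.99 | 50.00 | 151.22 | 196349.54 | 593842.14
triangular fin | 1600.00 | 113.33 | 26.67 | 181333.33 | 42666.67
Σ | 18526.99 |  |  | 1027682.87 | 1481508.81
x̄ = 1027682.87 / 18526.99 = 55.47 mm
ȳ = 1481508.81 / 18526.99 = 79.96 mm

x̄ = 55.47 mm, ȳ = 79.96 mm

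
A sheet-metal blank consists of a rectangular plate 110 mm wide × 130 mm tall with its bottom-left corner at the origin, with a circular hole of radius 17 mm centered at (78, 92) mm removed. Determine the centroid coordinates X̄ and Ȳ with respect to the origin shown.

X̄ = 53.44 mm, Ȳ = 63.17 mm

plate: A = 110 × 130 = 14300.00, centroid at (55.00, 65.00).
hole: A = −π·17² = -907.92, centroid at (78.00, 92.00).
ΣA = 13392.08 mm²
ΣAX̄ = (14300.00)(55.00) + (-907.92)(78.00) = 715682.22 mm³
ΣAȲ = (14300.00)(65.00) + (-907.92)(92.00) = 845971.33 mm³
X̄ = 715682.22 / 13392.08 = 53.44 mm
Ȳ = 845971.33 / 13392.08 = 63.17 mm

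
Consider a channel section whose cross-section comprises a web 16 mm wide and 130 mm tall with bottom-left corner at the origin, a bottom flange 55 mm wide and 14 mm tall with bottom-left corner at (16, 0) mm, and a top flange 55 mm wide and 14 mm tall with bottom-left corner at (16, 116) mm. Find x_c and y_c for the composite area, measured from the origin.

web: A = 16 × 130 = 2080.00, centroid at (8.00, 65.00).
bottom flange: A = 55 × 14 = 770.00, centroid at (43.50, 7.00).
top flange: A = 55 × 14 = 770.00, centroid at (43.50, 123.00).
ΣA = 3620.00 mm²
ΣAx_c = (2080.00)(8.00) + (770.00)(43.50) + (770.00)(43.50) = 83630.00 mm³
ΣAy_c = (2080.00)(65.00) + (770.00)(7.00) + (770.00)(123.00) = 235300.00 mm³
x_c = 83630.00 / 3620.00 = 23.10 mm
y_c = 235300.00 / 3620.00 = 65.00 mm

x_c = 23.10 mm, y_c = 65.00 mm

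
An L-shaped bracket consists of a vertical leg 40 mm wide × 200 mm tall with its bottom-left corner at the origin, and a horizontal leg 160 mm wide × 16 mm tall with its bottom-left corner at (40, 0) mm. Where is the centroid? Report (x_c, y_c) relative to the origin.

vertical leg: A = 40 × 200 = 8000.00, centroid at (20.00, 100.00).
horizontal leg: A = 160 × 16 = 2560.00, centroid at (120.00, 8.00).
ΣA = 10560.00 mm², ΣAx_c = 467200.00 mm³, ΣAy_c = 820480.00 mm³.
x_c = 467200.00/10560.00 = 44.24 mm; y_c = 820480.00/10560.00 = 77.70 mm.

x_c = 44.24 mm, y_c = 77.70 mm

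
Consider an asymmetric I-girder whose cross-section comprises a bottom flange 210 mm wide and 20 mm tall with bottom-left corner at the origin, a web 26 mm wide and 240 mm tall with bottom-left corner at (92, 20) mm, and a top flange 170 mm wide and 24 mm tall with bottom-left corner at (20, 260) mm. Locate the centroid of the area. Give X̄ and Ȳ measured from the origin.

bottom flange: A = 210 × 20 = 4200.00, centroid at (105.00, 10.00).
web: A = 26 × 240 = 6240.00, centroid at (105.00, 140.00).
top flange: A = 170 × 24 = 4080.00, centroid at (105.00, 272.00).
ΣA = 14520.00 mm²
ΣAX̄ = (4200.00)(105.00) + (6240.00)(105.00) + (4080.00)(105.00) = 1524600.00 mm³
ΣAȲ = (4200.00)(10.00) + (6240.00)(140.00) + (4080.00)(272.00) = 2025360.00 mm³
X̄ = 1524600.00 / 14520.00 = 105.00 mm
Ȳ = 2025360.00 / 14520.00 = 139.49 mm

X̄ = 105.00 mm, Ȳ = 139.49 mm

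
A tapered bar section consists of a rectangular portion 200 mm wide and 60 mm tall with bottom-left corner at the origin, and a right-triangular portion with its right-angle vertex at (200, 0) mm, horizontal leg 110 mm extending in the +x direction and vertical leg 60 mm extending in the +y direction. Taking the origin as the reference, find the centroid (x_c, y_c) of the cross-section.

Part | A | x̄ᵢ | ȳᵢ | A·x̄ᵢ | A·ȳᵢ
rectangular portion | 12000.00 | 100.00 | 30.00 | 1200000.00 | 360000.00
triangular portion | 3300.00 | 236.67 | 20.00 | 781000.00 | 66000.00
Σ | 15300.00 |  |  | 1981000.00 | 426000.00
x_c = 1981000.00 / 15300.00 = 129.48 mm
y_c = 426000.00 / 15300.00 = 27.84 mm

x_c = 129.48 mm, y_c = 27.84 mm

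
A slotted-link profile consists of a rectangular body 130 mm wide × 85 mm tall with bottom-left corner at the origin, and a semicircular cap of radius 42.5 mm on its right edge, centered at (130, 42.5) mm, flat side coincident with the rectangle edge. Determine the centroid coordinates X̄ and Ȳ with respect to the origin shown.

X̄ = 81.97 mm, Ȳ = 42.50 mm

rectangular body: A = 130 × 85 = 11050.00, centroid at (65.00, 42.50).
semicircular end: A = ½π·42.5² = 2837.25, centroid at (148.04, 42.50).
ΣA = 13887.25 mm², ΣAX̄ = 1138269.70 mm³, ΣAȲ = 590208.16 mm³.
X̄ = 1138269.70/13887.25 = 81.97 mm; Ȳ = 590208.16/13887.25 = 42.50 mm.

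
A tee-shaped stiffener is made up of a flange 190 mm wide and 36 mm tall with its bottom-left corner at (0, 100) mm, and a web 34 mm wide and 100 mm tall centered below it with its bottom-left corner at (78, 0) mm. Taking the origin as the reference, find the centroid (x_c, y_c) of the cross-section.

x_c = 95.00 mm, y_c = 95.42 mm

web: A = 34 × 100 = 3400.00, centroid at (95.00, 50.00).
flange: A = 190 × 36 = 6840.00, centroid at (95.00, 118.00).
ΣA = 10240.00 mm²
ΣAx_c = (3400.00)(95.00) + (6840.00)(95.00) = 972800.00 mm³
ΣAy_c = (3400.00)(50.00) + (6840.00)(118.00) = 977120.00 mm³
x_c = 972800.00 / 10240.00 = 95.00 mm
y_c = 977120.00 / 10240.00 = 95.42 mm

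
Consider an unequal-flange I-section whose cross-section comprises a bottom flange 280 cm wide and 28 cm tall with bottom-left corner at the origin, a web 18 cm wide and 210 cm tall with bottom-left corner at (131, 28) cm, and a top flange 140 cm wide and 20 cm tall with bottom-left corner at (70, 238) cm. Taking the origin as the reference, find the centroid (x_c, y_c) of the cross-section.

Part | A | x̄ᵢ | ȳᵢ | A·x̄ᵢ | A·ȳᵢ
bottom flange | 7840.00 | 140.00 | 14.00 | 1097600.00 | 109760.00
web | 3780.00 | 140.00 | 133.00 | 529200.00 | 502740.00
top flange | 2800.00 | 140.00 | 248.00 | 392000.00 | 694400.00
Σ | 14420.00 |  |  | 2018800.00 | 1306900.00
x_c = 2018800.00 / 14420.00 = 140.00 cm
y_c = 1306900.00 / 14420.00 = 90.63 cm

x_c = 140.00 cm, y_c = 90.63 cm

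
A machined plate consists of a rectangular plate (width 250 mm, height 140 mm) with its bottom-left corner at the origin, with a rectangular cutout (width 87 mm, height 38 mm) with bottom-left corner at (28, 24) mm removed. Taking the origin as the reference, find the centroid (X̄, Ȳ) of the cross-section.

X̄ = 130.58 mm, Ȳ = 72.82 mm

plate: A = 250 × 140 = 35000.00, centroid at (125.00, 70.00).
hole: A = −(87 × 38) = -3306.00, centroid at (71.50, 43.00).
ΣA = 31694.00 mm², ΣAX̄ = 4138621.00 mm³, ΣAȲ = 2307842.00 mm³.
X̄ = 4138621.00/31694.00 = 130.58 mm; Ȳ = 2307842.00/31694.00 = 72.82 mm.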